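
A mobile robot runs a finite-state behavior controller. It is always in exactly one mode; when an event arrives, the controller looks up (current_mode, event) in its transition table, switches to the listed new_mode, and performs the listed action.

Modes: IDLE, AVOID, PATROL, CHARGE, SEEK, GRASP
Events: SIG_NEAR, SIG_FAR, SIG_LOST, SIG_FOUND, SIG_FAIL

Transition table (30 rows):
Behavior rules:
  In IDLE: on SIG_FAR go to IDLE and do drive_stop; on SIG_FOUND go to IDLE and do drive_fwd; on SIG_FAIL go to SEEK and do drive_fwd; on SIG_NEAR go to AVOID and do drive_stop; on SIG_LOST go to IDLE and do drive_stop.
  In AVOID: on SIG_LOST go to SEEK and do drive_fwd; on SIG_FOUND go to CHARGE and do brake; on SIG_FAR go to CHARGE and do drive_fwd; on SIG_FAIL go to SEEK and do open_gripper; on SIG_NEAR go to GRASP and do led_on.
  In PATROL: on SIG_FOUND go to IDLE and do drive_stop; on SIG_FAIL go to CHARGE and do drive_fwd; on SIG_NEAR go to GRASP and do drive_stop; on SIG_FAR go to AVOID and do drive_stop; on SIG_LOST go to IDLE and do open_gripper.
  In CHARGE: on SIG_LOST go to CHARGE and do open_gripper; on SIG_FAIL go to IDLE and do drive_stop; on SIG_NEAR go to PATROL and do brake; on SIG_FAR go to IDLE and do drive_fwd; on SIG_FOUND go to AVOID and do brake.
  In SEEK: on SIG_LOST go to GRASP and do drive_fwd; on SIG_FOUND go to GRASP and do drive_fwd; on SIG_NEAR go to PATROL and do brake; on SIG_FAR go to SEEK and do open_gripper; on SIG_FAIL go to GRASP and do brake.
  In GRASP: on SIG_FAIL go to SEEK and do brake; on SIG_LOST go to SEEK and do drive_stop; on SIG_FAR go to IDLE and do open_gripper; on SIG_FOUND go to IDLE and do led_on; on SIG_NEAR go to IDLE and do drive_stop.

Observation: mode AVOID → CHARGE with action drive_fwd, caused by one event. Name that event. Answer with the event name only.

try SIG_NEAR: (AVOID, SIG_NEAR) → (GRASP, led_on)
try SIG_FAR: (AVOID, SIG_FAR) → (CHARGE, drive_fwd)  ← matches
try SIG_LOST: (AVOID, SIG_LOST) → (SEEK, drive_fwd)
try SIG_FOUND: (AVOID, SIG_FOUND) → (CHARGE, brake)
try SIG_FAIL: (AVOID, SIG_FAIL) → (SEEK, open_gripper)

SIG_FAR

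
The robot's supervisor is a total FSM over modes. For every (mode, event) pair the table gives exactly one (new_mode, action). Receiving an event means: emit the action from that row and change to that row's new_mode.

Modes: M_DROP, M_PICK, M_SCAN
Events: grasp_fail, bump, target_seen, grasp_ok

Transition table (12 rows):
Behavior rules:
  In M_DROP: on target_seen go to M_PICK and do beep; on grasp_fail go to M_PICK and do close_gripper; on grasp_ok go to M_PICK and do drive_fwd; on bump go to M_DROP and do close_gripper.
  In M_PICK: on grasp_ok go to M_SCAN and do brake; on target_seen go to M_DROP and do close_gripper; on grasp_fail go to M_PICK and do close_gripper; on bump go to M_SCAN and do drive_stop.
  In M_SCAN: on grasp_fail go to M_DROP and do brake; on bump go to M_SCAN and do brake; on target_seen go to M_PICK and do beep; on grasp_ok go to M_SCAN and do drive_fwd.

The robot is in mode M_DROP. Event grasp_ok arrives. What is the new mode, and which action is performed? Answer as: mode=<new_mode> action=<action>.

mode=M_PICK action=drive_fwd

current mode = M_DROP; filter table to that mode:
  (M_DROP, target_seen) → (M_PICK, beep)
  (M_DROP, grasp_fail) → (M_PICK, close_gripper)
  (M_DROP, grasp_ok) → (M_PICK, drive_fwd)  ← event matches
  (M_DROP, bump) → (M_DROP, close_gripper)
event = grasp_ok selects (M_PICK, drive_fwd)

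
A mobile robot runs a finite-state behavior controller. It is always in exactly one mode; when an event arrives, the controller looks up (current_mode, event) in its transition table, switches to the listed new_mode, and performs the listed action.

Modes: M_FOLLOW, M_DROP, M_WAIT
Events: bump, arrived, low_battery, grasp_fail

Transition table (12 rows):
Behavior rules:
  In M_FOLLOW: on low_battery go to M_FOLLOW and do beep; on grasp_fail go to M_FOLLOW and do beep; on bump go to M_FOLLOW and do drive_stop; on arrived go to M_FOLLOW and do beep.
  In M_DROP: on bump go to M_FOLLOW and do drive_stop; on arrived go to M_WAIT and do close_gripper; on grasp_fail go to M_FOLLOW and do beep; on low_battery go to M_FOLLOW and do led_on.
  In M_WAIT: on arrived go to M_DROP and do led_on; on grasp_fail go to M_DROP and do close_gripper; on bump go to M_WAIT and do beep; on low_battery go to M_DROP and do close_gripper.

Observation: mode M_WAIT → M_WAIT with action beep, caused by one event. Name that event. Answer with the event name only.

bump

try bump: (M_WAIT, bump) → (M_WAIT, beep)  ← matches
try arrived: (M_WAIT, arrived) → (M_DROP, led_on)
try low_battery: (M_WAIT, low_battery) → (M_DROP, close_gripper)
try grasp_fail: (M_WAIT, grasp_fail) → (M_DROP, close_gripper)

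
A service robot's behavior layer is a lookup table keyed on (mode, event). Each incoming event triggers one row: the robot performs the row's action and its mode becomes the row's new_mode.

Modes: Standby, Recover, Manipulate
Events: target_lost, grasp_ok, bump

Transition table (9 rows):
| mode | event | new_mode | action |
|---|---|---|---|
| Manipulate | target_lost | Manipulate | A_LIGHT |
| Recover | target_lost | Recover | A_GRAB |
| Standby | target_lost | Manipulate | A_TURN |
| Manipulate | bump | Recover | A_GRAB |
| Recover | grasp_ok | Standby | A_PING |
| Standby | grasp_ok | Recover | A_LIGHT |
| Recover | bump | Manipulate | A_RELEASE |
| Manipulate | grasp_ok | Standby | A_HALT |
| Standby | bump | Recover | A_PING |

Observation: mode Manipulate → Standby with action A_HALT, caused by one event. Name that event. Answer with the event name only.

grasp_ok

try target_lost: (Manipulate, target_lost) → (Manipulate, A_LIGHT)
try grasp_ok: (Manipulate, grasp_ok) → (Standby, A_HALT)  ← matches
try bump: (Manipulate, bump) → (Recover, A_GRAB)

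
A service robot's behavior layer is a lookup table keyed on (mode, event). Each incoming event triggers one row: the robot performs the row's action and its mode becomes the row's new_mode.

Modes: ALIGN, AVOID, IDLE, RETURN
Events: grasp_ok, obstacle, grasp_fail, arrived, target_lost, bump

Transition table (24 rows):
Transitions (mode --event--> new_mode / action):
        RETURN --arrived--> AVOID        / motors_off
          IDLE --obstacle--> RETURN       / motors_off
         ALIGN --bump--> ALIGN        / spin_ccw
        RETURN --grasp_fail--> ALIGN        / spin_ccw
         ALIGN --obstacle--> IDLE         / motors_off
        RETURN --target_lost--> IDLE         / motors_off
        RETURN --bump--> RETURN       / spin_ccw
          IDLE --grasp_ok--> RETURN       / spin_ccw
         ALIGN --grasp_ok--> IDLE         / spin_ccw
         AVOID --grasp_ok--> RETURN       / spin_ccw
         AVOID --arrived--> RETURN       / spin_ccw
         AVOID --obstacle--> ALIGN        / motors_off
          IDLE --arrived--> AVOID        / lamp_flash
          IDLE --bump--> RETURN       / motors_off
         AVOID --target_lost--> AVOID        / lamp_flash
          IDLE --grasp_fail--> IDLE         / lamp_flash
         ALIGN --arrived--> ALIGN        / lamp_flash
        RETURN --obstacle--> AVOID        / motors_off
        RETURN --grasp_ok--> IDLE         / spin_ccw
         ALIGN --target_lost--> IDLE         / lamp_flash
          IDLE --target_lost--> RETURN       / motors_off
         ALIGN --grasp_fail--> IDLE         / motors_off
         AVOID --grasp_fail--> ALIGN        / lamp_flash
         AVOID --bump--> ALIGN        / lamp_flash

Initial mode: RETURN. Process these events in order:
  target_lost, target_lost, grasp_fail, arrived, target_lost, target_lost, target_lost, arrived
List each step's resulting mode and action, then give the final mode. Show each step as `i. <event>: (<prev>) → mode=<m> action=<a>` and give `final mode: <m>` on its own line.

final mode: AVOID

1. target_lost: (RETURN) → mode=IDLE action=motors_off
2. target_lost: (IDLE) → mode=RETURN action=motors_off
3. grasp_fail: (RETURN) → mode=ALIGN action=spin_ccw
4. arrived: (ALIGN) → mode=ALIGN action=lamp_flash
5. target_lost: (ALIGN) → mode=IDLE action=lamp_flash
6. target_lost: (IDLE) → mode=RETURN action=motors_off
7. target_lost: (RETURN) → mode=IDLE action=motors_off
8. arrived: (IDLE) → mode=AVOID action=lamp_flash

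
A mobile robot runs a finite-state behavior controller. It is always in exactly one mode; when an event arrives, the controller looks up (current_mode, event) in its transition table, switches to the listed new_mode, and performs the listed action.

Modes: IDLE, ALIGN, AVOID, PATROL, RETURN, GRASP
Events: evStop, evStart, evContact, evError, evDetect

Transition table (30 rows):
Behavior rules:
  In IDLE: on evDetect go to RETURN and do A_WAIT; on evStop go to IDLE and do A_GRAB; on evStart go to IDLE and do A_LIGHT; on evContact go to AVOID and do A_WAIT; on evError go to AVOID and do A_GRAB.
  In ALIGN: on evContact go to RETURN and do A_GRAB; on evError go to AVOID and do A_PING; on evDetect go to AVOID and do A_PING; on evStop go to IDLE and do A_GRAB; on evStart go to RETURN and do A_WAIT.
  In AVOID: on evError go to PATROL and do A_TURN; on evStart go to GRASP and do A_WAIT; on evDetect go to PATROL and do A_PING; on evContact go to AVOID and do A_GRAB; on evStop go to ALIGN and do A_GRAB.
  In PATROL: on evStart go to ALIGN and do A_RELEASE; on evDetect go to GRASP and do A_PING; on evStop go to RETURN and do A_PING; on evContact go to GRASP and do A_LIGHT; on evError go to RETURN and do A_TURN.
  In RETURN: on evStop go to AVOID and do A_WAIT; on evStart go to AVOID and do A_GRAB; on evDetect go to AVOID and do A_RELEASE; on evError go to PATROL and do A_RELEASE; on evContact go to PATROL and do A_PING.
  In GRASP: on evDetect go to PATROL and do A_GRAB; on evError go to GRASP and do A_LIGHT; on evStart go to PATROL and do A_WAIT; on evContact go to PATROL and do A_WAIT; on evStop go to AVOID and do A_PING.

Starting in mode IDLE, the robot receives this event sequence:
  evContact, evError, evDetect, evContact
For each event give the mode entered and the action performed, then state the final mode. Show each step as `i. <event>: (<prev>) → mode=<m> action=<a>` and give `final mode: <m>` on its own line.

final mode: PATROL

1. evContact: (IDLE) → mode=AVOID action=A_WAIT
2. evError: (AVOID) → mode=PATROL action=A_TURN
3. evDetect: (PATROL) → mode=GRASP action=A_PING
4. evContact: (GRASP) → mode=PATROL action=A_WAIT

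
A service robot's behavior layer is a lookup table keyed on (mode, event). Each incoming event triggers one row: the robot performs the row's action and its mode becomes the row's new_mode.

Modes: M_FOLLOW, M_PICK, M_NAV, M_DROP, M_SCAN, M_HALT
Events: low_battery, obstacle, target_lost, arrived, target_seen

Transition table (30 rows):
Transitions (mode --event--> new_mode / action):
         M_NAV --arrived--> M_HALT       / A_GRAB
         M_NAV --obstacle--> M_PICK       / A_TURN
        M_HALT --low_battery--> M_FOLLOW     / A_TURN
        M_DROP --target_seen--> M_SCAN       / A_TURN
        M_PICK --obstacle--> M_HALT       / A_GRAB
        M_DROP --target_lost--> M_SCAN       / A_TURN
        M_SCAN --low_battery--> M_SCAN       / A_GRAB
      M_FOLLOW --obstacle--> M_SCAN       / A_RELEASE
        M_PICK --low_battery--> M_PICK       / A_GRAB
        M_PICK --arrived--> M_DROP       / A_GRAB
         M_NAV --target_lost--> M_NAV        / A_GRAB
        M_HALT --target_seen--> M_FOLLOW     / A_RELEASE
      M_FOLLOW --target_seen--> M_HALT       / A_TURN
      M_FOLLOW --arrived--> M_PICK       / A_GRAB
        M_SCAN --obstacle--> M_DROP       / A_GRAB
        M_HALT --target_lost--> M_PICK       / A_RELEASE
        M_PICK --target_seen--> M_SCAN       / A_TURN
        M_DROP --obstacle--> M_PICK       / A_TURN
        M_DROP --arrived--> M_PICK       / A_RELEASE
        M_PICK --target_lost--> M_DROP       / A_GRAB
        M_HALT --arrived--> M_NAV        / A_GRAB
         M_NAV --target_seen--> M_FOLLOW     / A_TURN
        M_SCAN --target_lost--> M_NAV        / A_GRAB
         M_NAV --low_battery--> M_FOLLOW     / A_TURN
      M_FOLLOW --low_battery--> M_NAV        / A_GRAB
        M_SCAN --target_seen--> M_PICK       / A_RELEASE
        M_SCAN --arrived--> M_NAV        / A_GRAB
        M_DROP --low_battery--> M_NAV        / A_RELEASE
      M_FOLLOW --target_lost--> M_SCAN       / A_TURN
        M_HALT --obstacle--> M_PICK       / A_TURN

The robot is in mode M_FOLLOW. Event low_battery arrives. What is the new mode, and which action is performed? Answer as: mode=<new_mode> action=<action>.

current mode = M_FOLLOW; filter table to that mode:
  (M_FOLLOW, obstacle) → (M_SCAN, A_RELEASE)
  (M_FOLLOW, target_seen) → (M_HALT, A_TURN)
  (M_FOLLOW, arrived) → (M_PICK, A_GRAB)
  (M_FOLLOW, low_battery) → (M_NAV, A_GRAB)  ← event matches
  (M_FOLLOW, target_lost) → (M_SCAN, A_TURN)
event = low_battery selects (M_NAV, A_GRAB)

mode=M_NAV action=A_GRAB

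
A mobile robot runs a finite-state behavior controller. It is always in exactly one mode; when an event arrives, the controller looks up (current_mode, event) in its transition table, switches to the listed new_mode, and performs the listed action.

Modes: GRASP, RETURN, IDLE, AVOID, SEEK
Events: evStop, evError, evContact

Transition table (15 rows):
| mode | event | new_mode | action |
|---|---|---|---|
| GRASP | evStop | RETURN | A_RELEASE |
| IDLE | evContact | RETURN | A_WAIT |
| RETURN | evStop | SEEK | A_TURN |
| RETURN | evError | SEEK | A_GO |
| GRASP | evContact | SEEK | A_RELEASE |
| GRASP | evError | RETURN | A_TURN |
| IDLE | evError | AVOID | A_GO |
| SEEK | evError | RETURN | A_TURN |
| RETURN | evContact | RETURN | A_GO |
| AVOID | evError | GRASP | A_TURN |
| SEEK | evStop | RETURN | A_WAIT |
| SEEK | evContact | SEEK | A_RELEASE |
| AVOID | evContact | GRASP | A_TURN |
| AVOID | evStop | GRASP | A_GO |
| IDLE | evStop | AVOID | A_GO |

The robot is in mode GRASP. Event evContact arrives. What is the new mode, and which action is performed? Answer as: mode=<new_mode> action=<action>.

mode=SEEK action=A_RELEASE

current mode = GRASP; filter table to that mode:
  (GRASP, evStop) → (RETURN, A_RELEASE)
  (GRASP, evContact) → (SEEK, A_RELEASE)  ← event matches
  (GRASP, evError) → (RETURN, A_TURN)
event = evContact selects (SEEK, A_RELEASE)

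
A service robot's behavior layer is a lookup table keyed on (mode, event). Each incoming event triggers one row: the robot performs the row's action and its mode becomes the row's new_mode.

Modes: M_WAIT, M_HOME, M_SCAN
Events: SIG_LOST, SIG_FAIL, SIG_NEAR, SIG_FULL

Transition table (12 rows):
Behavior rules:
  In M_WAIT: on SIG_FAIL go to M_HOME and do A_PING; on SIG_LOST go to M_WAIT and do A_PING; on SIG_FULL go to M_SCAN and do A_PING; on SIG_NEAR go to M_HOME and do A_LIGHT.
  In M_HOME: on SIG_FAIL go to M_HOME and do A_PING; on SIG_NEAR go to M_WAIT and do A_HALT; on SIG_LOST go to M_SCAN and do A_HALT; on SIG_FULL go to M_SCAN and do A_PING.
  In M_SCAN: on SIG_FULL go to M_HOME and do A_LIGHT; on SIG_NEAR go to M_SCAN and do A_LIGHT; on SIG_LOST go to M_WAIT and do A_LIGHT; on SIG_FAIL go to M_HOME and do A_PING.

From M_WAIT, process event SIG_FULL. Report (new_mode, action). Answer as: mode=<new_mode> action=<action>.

mode=M_SCAN action=A_PING

current mode = M_WAIT; filter table to that mode:
  (M_WAIT, SIG_FAIL) → (M_HOME, A_PING)
  (M_WAIT, SIG_LOST) → (M_WAIT, A_PING)
  (M_WAIT, SIG_FULL) → (M_SCAN, A_PING)  ← event matches
  (M_WAIT, SIG_NEAR) → (M_HOME, A_LIGHT)
event = SIG_FULL selects (M_SCAN, A_PING)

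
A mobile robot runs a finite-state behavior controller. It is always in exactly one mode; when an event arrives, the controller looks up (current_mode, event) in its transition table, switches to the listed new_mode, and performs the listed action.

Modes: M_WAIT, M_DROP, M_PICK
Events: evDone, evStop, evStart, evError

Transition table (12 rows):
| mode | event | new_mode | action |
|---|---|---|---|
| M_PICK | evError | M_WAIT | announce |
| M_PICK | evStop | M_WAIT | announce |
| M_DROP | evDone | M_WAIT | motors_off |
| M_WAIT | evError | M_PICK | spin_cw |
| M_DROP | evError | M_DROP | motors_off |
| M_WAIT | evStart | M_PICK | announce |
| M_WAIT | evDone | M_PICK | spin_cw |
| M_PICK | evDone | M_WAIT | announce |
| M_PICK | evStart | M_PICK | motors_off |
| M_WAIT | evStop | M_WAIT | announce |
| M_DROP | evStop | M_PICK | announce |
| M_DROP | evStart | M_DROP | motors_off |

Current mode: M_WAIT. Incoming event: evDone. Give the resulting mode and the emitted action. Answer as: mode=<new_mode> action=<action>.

current mode = M_WAIT; filter table to that mode:
  (M_WAIT, evError) → (M_PICK, spin_cw)
  (M_WAIT, evStart) → (M_PICK, announce)
  (M_WAIT, evDone) → (M_PICK, spin_cw)  ← event matches
  (M_WAIT, evStop) → (M_WAIT, announce)
event = evDone selects (M_PICK, spin_cw)

mode=M_PICK action=spin_cw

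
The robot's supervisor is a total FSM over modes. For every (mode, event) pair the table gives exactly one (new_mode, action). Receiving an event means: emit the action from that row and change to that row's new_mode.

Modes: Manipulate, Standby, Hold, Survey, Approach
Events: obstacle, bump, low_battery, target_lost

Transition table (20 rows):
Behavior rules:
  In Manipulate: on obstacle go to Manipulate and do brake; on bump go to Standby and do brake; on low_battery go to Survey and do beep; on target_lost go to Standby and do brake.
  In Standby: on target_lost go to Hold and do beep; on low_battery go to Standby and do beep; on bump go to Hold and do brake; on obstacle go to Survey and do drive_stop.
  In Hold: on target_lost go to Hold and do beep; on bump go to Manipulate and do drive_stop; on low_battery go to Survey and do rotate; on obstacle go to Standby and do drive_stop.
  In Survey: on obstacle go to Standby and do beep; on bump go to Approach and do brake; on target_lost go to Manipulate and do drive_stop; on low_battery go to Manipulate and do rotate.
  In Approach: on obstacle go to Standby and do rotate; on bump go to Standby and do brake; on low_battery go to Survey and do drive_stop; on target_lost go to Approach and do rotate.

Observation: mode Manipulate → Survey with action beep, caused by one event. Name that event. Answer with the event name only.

try obstacle: (Manipulate, obstacle) → (Manipulate, brake)
try bump: (Manipulate, bump) → (Standby, brake)
try low_battery: (Manipulate, low_battery) → (Survey, beep)  ← matches
try target_lost: (Manipulate, target_lost) → (Standby, brake)

low_battery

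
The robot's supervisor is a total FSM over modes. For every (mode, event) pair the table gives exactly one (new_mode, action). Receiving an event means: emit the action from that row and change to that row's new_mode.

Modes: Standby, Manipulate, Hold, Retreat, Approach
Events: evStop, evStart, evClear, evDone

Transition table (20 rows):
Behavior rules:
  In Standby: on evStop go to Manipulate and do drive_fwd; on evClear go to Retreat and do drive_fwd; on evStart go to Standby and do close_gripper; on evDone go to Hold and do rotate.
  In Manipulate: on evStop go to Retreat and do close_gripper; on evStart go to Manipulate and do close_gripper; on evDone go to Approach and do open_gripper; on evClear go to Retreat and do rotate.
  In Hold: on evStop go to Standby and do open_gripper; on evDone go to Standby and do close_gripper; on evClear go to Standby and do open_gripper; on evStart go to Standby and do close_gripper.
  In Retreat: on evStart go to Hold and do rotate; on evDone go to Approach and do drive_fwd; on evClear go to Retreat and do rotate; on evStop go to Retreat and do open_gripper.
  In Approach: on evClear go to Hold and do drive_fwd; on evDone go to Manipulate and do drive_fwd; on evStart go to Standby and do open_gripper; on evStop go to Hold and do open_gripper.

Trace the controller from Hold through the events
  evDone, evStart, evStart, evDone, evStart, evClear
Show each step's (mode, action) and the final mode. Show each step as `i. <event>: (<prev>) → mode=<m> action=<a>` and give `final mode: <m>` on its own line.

final mode: Retreat

1. evDone: (Hold) → mode=Standby action=close_gripper
2. evStart: (Standby) → mode=Standby action=close_gripper
3. evStart: (Standby) → mode=Standby action=close_gripper
4. evDone: (Standby) → mode=Hold action=rotate
5. evStart: (Hold) → mode=Standby action=close_gripper
6. evClear: (Standby) → mode=Retreat action=drive_fwd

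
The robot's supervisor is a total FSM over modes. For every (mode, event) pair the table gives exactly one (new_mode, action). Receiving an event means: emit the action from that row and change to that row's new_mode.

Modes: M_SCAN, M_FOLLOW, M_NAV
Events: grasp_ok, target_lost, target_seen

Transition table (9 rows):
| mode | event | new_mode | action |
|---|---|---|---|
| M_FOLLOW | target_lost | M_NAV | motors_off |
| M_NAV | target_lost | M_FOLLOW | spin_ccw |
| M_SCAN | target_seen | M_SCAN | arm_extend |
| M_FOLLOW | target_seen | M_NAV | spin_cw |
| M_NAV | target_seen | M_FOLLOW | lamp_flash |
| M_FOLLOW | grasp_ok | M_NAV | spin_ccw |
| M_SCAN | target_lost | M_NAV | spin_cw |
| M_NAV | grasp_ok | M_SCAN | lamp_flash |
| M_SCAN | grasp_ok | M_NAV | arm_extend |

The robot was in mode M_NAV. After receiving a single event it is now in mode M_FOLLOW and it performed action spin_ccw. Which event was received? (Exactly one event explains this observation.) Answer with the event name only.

try grasp_ok: (M_NAV, grasp_ok) → (M_SCAN, lamp_flash)
try target_lost: (M_NAV, target_lost) → (M_FOLLOW, spin_ccw)  ← matches
try target_seen: (M_NAV, target_seen) → (M_FOLLOW, lamp_flash)

target_lost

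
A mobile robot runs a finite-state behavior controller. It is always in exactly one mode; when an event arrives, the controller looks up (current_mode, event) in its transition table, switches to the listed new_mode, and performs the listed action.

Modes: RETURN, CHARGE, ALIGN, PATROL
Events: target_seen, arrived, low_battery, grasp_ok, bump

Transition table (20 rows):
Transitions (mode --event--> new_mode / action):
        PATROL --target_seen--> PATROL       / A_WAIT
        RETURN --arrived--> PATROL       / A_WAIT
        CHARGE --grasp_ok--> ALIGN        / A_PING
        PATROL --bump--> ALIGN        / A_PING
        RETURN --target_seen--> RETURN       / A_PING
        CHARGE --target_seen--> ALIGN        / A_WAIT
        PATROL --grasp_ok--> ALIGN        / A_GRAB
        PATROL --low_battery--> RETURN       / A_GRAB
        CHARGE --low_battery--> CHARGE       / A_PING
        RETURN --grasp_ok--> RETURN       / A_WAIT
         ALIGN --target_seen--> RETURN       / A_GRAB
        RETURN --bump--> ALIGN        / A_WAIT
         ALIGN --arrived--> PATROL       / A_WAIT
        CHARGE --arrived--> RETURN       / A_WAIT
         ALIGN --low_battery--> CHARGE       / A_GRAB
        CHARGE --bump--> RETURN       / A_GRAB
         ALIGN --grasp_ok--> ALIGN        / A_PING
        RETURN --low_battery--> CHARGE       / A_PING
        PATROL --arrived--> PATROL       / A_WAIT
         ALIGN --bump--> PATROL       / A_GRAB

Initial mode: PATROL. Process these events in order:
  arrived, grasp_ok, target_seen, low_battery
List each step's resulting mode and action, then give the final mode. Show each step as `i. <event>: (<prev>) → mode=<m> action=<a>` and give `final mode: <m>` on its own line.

1. arrived: (PATROL) → mode=PATROL action=A_WAIT
2. grasp_ok: (PATROL) → mode=ALIGN action=A_GRAB
3. target_seen: (ALIGN) → mode=RETURN action=A_GRAB
4. low_battery: (RETURN) → mode=CHARGE action=A_PING

final mode: CHARGE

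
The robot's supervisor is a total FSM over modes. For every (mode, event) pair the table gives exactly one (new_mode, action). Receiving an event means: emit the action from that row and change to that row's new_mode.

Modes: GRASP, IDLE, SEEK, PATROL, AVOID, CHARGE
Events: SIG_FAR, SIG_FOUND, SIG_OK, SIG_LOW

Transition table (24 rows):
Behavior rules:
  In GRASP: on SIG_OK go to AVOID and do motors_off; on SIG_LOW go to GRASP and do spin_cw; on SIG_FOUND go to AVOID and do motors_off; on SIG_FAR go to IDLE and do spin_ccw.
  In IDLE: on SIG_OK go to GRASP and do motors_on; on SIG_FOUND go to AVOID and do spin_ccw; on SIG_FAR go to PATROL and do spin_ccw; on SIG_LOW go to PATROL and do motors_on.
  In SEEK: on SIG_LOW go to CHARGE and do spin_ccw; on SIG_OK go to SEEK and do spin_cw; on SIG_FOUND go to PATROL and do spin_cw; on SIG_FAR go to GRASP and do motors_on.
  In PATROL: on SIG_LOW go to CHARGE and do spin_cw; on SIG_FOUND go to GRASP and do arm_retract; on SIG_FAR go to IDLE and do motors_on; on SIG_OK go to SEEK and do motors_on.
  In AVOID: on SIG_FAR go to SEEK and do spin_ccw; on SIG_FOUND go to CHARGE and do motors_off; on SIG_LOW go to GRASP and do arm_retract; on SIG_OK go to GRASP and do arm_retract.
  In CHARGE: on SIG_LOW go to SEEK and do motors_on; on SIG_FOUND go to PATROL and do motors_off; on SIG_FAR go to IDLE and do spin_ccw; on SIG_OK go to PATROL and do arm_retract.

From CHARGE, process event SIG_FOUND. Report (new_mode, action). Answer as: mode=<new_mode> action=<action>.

current mode = CHARGE; filter table to that mode:
  (CHARGE, SIG_LOW) → (SEEK, motors_on)
  (CHARGE, SIG_FOUND) → (PATROL, motors_off)  ← event matches
  (CHARGE, SIG_FAR) → (IDLE, spin_ccw)
  (CHARGE, SIG_OK) → (PATROL, arm_retract)
event = SIG_FOUND selects (PATROL, motors_off)

mode=PATROL action=motors_off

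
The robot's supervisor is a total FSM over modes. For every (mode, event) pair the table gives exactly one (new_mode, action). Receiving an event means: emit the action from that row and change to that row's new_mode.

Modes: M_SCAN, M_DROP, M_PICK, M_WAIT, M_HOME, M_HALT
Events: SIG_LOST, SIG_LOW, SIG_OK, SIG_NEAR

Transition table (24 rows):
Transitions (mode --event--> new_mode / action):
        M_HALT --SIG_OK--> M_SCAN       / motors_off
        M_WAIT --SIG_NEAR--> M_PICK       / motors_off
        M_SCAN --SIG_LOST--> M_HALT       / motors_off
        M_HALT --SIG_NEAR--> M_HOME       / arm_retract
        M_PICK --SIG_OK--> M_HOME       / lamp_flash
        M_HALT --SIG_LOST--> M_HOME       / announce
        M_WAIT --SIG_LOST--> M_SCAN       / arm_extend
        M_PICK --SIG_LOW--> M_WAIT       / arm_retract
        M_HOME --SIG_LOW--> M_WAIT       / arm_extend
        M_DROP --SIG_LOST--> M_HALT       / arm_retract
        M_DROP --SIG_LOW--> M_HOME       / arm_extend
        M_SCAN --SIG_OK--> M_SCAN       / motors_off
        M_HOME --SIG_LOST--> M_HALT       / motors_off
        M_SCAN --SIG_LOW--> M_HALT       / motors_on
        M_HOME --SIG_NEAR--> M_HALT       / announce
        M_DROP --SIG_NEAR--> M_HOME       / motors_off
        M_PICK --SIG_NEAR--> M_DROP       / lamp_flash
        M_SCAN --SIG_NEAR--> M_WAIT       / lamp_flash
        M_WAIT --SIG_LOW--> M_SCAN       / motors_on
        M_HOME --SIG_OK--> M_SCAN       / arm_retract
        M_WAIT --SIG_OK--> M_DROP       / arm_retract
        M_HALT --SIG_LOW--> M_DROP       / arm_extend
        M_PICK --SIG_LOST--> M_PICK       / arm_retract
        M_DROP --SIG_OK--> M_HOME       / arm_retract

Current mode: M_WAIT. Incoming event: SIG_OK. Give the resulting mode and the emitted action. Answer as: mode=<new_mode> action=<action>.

current mode = M_WAIT; filter table to that mode:
  (M_WAIT, SIG_NEAR) → (M_PICK, motors_off)
  (M_WAIT, SIG_LOST) → (M_SCAN, arm_extend)
  (M_WAIT, SIG_LOW) → (M_SCAN, motors_on)
  (M_WAIT, SIG_OK) → (M_DROP, arm_retract)  ← event matches
event = SIG_OK selects (M_DROP, arm_retract)

mode=M_DROP action=arm_retract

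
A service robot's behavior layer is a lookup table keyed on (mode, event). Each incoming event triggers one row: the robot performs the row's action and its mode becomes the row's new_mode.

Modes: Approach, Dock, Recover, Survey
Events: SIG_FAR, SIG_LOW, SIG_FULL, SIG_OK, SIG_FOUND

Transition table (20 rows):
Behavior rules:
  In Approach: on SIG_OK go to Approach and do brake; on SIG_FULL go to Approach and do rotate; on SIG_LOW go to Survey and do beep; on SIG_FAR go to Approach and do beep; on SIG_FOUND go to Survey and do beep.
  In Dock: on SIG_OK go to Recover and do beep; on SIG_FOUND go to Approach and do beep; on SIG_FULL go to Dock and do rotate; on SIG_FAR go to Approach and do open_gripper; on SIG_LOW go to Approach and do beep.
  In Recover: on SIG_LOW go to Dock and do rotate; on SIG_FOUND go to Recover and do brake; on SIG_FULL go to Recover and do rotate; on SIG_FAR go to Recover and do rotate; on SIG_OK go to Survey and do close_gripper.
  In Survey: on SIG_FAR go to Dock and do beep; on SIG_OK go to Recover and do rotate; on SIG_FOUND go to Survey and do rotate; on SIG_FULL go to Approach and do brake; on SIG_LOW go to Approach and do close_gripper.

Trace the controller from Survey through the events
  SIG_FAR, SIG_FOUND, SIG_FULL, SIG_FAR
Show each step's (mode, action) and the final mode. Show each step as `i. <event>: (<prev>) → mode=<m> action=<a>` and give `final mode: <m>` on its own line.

final mode: Approach

1. SIG_FAR: (Survey) → mode=Dock action=beep
2. SIG_FOUND: (Dock) → mode=Approach action=beep
3. SIG_FULL: (Approach) → mode=Approach action=rotate
4. SIG_FAR: (Approach) → mode=Approach action=beep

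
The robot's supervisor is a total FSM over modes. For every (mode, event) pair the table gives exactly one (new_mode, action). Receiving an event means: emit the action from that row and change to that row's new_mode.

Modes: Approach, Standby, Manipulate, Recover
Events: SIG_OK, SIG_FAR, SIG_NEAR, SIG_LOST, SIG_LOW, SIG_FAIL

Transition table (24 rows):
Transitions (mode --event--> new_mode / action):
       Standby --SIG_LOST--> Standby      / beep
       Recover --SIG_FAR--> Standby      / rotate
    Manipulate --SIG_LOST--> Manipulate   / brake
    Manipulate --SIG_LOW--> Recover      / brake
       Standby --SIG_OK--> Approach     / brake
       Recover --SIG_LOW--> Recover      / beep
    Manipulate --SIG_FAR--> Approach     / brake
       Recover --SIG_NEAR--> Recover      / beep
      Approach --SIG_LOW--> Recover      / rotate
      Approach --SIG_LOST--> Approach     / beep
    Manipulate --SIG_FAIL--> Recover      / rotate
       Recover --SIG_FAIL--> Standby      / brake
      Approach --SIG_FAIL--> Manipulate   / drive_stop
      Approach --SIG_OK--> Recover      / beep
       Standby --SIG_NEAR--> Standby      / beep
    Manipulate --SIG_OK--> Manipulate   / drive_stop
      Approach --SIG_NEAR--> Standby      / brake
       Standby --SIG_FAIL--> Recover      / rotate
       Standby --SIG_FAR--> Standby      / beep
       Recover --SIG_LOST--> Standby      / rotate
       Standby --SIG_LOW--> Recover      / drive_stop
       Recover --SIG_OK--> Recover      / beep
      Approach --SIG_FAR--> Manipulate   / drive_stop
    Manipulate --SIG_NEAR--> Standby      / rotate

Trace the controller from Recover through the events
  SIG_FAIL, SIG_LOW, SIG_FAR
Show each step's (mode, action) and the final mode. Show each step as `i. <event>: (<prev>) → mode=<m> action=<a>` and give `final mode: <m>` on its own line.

1. SIG_FAIL: (Recover) → mode=Standby action=brake
2. SIG_LOW: (Standby) → mode=Recover action=drive_stop
3. SIG_FAR: (Recover) → mode=Standby action=rotate

final mode: Standby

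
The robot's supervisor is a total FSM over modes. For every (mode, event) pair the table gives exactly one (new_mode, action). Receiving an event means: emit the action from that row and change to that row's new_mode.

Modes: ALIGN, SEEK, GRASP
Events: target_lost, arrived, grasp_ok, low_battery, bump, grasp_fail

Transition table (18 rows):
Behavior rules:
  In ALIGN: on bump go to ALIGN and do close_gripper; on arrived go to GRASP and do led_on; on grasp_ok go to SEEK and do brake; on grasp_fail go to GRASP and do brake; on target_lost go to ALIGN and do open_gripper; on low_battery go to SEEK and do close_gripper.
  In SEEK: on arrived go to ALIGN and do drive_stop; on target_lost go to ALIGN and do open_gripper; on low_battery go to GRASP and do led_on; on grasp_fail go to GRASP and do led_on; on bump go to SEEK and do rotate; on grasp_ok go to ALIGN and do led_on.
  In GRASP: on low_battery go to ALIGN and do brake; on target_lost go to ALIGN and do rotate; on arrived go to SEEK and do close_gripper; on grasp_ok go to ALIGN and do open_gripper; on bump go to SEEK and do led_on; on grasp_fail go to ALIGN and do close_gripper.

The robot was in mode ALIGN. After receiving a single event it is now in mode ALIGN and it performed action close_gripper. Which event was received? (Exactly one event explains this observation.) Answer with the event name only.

bump

try target_lost: (ALIGN, target_lost) → (ALIGN, open_gripper)
try arrived: (ALIGN, arrived) → (GRASP, led_on)
try grasp_ok: (ALIGN, grasp_ok) → (SEEK, brake)
try low_battery: (ALIGN, low_battery) → (SEEK, close_gripper)
try bump: (ALIGN, bump) → (ALIGN, close_gripper)  ← matches
try grasp_fail: (ALIGN, grasp_fail) → (GRASP, brake)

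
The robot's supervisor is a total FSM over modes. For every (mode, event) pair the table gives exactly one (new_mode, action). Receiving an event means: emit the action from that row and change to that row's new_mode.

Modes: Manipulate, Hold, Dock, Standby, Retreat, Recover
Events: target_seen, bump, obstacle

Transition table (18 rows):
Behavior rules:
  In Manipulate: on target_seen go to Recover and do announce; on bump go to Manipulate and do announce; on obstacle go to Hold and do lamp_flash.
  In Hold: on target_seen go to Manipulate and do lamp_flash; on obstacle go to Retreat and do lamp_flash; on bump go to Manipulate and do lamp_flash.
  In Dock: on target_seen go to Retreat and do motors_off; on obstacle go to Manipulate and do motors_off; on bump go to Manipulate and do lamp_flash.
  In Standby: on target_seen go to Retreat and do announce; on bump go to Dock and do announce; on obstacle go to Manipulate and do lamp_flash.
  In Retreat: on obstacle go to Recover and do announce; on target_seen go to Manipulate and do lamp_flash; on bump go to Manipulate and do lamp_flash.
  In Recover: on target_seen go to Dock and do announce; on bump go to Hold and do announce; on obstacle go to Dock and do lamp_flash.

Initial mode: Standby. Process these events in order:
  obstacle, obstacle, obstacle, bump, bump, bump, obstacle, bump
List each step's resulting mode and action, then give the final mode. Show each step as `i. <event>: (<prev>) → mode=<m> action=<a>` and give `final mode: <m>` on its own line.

1. obstacle: (Standby) → mode=Manipulate action=lamp_flash
2. obstacle: (Manipulate) → mode=Hold action=lamp_flash
3. obstacle: (Hold) → mode=Retreat action=lamp_flash
4. bump: (Retreat) → mode=Manipulate action=lamp_flash
5. bump: (Manipulate) → mode=Manipulate action=announce
6. bump: (Manipulate) → mode=Manipulate action=announce
7. obstacle: (Manipulate) → mode=Hold action=lamp_flash
8. bump: (Hold) → mode=Manipulate action=lamp_flash

final mode: Manipulate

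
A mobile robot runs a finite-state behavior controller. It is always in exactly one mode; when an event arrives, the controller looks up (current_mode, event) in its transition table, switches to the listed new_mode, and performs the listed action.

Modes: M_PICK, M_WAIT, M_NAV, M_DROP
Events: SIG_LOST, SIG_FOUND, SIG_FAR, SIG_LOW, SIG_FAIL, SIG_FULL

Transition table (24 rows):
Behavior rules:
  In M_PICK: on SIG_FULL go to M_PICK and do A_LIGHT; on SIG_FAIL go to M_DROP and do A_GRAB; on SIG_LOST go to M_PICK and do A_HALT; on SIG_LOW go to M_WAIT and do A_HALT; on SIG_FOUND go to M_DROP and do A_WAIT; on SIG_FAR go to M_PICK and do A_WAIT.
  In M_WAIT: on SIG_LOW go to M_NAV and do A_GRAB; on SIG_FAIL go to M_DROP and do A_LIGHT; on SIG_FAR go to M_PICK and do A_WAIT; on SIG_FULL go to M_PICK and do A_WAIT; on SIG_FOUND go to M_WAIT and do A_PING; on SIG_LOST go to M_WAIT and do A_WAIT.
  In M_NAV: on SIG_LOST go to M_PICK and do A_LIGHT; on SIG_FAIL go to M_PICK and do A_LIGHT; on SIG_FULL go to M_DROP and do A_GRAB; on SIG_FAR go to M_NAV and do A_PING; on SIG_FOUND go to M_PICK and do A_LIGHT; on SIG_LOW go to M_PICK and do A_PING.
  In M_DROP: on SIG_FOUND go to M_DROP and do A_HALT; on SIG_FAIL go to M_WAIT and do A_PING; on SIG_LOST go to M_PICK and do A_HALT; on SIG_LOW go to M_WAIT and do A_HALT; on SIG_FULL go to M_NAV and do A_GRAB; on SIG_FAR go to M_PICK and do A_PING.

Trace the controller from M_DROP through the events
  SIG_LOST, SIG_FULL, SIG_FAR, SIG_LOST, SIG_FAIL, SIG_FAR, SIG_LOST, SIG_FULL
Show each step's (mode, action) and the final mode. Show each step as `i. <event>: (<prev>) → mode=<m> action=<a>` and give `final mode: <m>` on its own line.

final mode: M_PICK

1. SIG_LOST: (M_DROP) → mode=M_PICK action=A_HALT
2. SIG_FULL: (M_PICK) → mode=M_PICK action=A_LIGHT
3. SIG_FAR: (M_PICK) → mode=M_PICK action=A_WAIT
4. SIG_LOST: (M_PICK) → mode=M_PICK action=A_HALT
5. SIG_FAIL: (M_PICK) → mode=M_DROP action=A_GRAB
6. SIG_FAR: (M_DROP) → mode=M_PICK action=A_PING
7. SIG_LOST: (M_PICK) → mode=M_PICK action=A_HALT
8. SIG_FULL: (M_PICK) → mode=M_PICK action=A_LIGHT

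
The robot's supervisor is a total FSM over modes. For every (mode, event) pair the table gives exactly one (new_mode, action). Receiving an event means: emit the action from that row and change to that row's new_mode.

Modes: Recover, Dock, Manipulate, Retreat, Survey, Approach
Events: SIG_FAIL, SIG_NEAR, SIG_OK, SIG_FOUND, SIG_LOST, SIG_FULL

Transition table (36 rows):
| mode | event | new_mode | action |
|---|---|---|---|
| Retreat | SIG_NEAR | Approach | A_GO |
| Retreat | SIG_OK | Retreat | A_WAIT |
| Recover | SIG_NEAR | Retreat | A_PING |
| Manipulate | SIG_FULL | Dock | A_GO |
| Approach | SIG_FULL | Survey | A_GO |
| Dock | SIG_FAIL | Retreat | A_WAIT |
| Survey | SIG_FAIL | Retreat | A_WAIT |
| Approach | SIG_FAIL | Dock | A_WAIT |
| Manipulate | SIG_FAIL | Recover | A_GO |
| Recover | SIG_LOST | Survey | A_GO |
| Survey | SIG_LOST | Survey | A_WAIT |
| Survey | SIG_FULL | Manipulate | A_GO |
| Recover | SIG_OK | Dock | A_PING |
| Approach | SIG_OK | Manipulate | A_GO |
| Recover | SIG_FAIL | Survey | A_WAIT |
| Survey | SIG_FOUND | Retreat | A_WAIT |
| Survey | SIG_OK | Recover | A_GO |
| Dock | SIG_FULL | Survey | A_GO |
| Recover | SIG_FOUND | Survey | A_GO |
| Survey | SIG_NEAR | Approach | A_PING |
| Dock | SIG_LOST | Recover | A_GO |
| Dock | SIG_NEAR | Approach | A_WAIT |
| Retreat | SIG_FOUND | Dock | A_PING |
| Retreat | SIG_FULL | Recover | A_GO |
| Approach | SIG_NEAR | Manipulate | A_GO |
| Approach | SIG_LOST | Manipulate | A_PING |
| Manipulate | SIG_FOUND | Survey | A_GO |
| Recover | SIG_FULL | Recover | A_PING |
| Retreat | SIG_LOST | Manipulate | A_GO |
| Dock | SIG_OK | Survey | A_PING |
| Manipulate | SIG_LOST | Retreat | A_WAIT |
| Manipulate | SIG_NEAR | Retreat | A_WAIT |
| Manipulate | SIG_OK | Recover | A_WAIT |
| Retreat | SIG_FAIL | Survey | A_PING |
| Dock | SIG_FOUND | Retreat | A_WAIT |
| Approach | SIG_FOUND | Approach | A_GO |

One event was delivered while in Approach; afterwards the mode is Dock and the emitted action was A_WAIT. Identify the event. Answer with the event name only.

try SIG_FAIL: (Approach, SIG_FAIL) → (Dock, A_WAIT)  ← matches
try SIG_NEAR: (Approach, SIG_NEAR) → (Manipulate, A_GO)
try SIG_OK: (Approach, SIG_OK) → (Manipulate, A_GO)
try SIG_FOUND: (Approach, SIG_FOUND) → (Approach, A_GO)
try SIG_LOST: (Approach, SIG_LOST) → (Manipulate, A_PING)
try SIG_FULL: (Approach, SIG_FULL) → (Survey, A_GO)

SIG_FAIL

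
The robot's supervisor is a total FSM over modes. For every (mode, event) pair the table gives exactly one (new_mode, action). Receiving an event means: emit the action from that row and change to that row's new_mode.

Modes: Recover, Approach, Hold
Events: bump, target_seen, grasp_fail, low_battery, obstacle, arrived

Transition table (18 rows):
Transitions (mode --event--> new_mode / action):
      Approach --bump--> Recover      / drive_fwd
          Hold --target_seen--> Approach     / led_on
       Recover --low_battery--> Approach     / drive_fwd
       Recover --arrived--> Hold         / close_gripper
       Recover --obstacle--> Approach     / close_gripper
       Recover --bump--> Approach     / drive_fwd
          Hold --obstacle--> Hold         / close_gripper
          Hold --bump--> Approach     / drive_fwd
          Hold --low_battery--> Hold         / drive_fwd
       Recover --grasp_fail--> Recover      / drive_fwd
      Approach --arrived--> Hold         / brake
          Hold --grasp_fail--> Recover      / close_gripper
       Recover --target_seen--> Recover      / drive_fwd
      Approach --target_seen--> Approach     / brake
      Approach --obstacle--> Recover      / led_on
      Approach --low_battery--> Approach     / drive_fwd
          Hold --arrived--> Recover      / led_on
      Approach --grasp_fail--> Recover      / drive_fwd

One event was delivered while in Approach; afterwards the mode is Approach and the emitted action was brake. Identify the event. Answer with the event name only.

try bump: (Approach, bump) → (Recover, drive_fwd)
try target_seen: (Approach, target_seen) → (Approach, brake)  ← matches
try grasp_fail: (Approach, grasp_fail) → (Recover, drive_fwd)
try low_battery: (Approach, low_battery) → (Approach, drive_fwd)
try obstacle: (Approach, obstacle) → (Recover, led_on)
try arrived: (Approach, arrived) → (Hold, brake)

target_seen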